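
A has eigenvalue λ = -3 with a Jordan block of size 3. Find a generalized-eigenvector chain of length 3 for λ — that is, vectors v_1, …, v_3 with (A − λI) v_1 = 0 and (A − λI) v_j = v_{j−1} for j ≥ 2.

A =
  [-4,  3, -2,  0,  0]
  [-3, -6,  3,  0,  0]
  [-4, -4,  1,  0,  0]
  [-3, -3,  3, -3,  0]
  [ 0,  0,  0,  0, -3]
A Jordan chain for λ = -3 of length 3:
v_1 = (-4, -12, -16, -12, 0)ᵀ
v_2 = (3, -3, -4, -3, 0)ᵀ
v_3 = (0, 1, 0, 0, 0)ᵀ

Let N = A − (-3)·I. We want v_3 with N^3 v_3 = 0 but N^2 v_3 ≠ 0; then v_{j-1} := N · v_j for j = 3, …, 2.

Pick v_3 = (0, 1, 0, 0, 0)ᵀ.
Then v_2 = N · v_3 = (3, -3, -4, -3, 0)ᵀ.
Then v_1 = N · v_2 = (-4, -12, -16, -12, 0)ᵀ.

Sanity check: (A − (-3)·I) v_1 = (0, 0, 0, 0, 0)ᵀ = 0. ✓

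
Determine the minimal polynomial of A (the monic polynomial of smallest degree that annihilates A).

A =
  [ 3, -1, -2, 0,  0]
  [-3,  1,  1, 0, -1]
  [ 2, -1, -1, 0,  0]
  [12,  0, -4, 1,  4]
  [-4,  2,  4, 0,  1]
x^3 - 3*x^2 + 3*x - 1

The characteristic polynomial is χ_A(x) = (x - 1)^5, so the eigenvalues are known. The minimal polynomial is
  m_A(x) = Π_λ (x − λ)^{k_λ}
where k_λ is the size of the *largest* Jordan block for λ (equivalently, the smallest k with (A − λI)^k v = 0 for every generalised eigenvector v of λ).

  λ = 1: largest Jordan block has size 3, contributing (x − 1)^3

So m_A(x) = (x - 1)^3 = x^3 - 3*x^2 + 3*x - 1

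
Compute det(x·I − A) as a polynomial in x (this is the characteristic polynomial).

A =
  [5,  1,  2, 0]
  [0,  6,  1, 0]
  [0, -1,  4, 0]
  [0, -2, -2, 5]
x^4 - 20*x^3 + 150*x^2 - 500*x + 625

Expanding det(x·I − A) (e.g. by cofactor expansion or by noting that A is similar to its Jordan form J, which has the same characteristic polynomial as A) gives
  χ_A(x) = x^4 - 20*x^3 + 150*x^2 - 500*x + 625
which factors as (x - 5)^4. The eigenvalues (with algebraic multiplicities) are λ = 5 with multiplicity 4.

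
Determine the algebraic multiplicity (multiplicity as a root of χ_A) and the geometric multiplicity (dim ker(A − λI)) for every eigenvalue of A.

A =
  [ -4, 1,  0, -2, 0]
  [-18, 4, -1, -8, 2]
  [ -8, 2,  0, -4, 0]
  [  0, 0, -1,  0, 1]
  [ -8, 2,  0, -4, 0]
λ = 0: alg = 5, geom = 2

Step 1 — factor the characteristic polynomial to read off the algebraic multiplicities:
  χ_A(x) = x^5

Step 2 — compute geometric multiplicities via the rank-nullity identity g(λ) = n − rank(A − λI):
  rank(A − (0)·I) = 3, so dim ker(A − (0)·I) = n − 3 = 2

Summary:
  λ = 0: algebraic multiplicity = 5, geometric multiplicity = 2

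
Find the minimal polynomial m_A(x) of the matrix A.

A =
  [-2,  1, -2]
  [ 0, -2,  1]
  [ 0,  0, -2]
x^3 + 6*x^2 + 12*x + 8

The characteristic polynomial is χ_A(x) = (x + 2)^3, so the eigenvalues are known. The minimal polynomial is
  m_A(x) = Π_λ (x − λ)^{k_λ}
where k_λ is the size of the *largest* Jordan block for λ (equivalently, the smallest k with (A − λI)^k v = 0 for every generalised eigenvector v of λ).

  λ = -2: largest Jordan block has size 3, contributing (x + 2)^3

So m_A(x) = (x + 2)^3 = x^3 + 6*x^2 + 12*x + 8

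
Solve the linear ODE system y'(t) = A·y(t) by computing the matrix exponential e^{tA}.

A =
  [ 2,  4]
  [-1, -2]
e^{tA} =
  [2*t + 1, 4*t]
  [-t, 1 - 2*t]

Strategy: write A = P · J · P⁻¹ where J is a Jordan canonical form, so e^{tA} = P · e^{tJ} · P⁻¹, and e^{tJ} can be computed block-by-block.

A has Jordan form
J =
  [0, 1]
  [0, 0]
(up to reordering of blocks).

Per-block formulas:
  For a 2×2 Jordan block J_2(0): exp(t · J_2(0)) = e^(0t)·(I + t·N), where N is the 2×2 nilpotent shift.

After assembling e^{tJ} and conjugating by P, we get:

e^{tA} =
  [2*t + 1, 4*t]
  [-t, 1 - 2*t]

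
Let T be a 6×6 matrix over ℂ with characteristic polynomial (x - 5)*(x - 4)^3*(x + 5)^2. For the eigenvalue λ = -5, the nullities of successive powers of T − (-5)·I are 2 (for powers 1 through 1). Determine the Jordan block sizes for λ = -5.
Block sizes for λ = -5: [1, 1]

From the dimensions of kernels of powers, the number of Jordan blocks of size at least j is d_j − d_{j−1} where d_j = dim ker(N^j) (with d_0 = 0). Computing the differences gives [2].
The number of blocks of size exactly k is (#blocks of size ≥ k) − (#blocks of size ≥ k + 1), so the partition is: 2 block(s) of size 1.
In nonincreasing order the block sizes are [1, 1].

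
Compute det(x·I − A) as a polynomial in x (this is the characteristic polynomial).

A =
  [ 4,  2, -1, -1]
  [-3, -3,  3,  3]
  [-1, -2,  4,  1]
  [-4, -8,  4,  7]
x^4 - 12*x^3 + 54*x^2 - 108*x + 81

Expanding det(x·I − A) (e.g. by cofactor expansion or by noting that A is similar to its Jordan form J, which has the same characteristic polynomial as A) gives
  χ_A(x) = x^4 - 12*x^3 + 54*x^2 - 108*x + 81
which factors as (x - 3)^4. The eigenvalues (with algebraic multiplicities) are λ = 3 with multiplicity 4.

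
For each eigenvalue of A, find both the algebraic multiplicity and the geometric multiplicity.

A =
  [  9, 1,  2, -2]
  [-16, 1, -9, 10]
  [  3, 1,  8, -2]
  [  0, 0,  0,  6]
λ = 6: alg = 4, geom = 2

Step 1 — factor the characteristic polynomial to read off the algebraic multiplicities:
  χ_A(x) = (x - 6)^4

Step 2 — compute geometric multiplicities via the rank-nullity identity g(λ) = n − rank(A − λI):
  rank(A − (6)·I) = 2, so dim ker(A − (6)·I) = n − 2 = 2

Summary:
  λ = 6: algebraic multiplicity = 4, geometric multiplicity = 2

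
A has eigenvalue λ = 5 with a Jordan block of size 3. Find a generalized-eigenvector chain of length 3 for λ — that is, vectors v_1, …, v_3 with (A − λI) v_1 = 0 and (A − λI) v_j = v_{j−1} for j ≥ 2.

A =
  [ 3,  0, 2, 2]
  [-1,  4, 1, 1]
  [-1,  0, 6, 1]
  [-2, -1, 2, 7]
A Jordan chain for λ = 5 of length 3:
v_1 = (-2, 0, -1, -1)ᵀ
v_2 = (-2, -1, -1, -2)ᵀ
v_3 = (1, 0, 0, 0)ᵀ

Let N = A − (5)·I. We want v_3 with N^3 v_3 = 0 but N^2 v_3 ≠ 0; then v_{j-1} := N · v_j for j = 3, …, 2.

Pick v_3 = (1, 0, 0, 0)ᵀ.
Then v_2 = N · v_3 = (-2, -1, -1, -2)ᵀ.
Then v_1 = N · v_2 = (-2, 0, -1, -1)ᵀ.

Sanity check: (A − (5)·I) v_1 = (0, 0, 0, 0)ᵀ = 0. ✓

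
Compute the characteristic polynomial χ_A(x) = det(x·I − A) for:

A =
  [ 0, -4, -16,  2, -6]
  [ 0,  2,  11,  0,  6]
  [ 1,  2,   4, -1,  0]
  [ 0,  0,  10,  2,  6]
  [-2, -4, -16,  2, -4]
x^5 - 4*x^4 - 8*x^3 + 64*x^2 - 112*x + 64

Expanding det(x·I − A) (e.g. by cofactor expansion or by noting that A is similar to its Jordan form J, which has the same characteristic polynomial as A) gives
  χ_A(x) = x^5 - 4*x^4 - 8*x^3 + 64*x^2 - 112*x + 64
which factors as (x - 2)^4*(x + 4). The eigenvalues (with algebraic multiplicities) are λ = -4 with multiplicity 1, λ = 2 with multiplicity 4.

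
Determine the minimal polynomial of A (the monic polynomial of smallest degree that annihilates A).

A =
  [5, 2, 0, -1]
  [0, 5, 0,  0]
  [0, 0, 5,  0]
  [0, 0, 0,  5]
x^2 - 10*x + 25

The characteristic polynomial is χ_A(x) = (x - 5)^4, so the eigenvalues are known. The minimal polynomial is
  m_A(x) = Π_λ (x − λ)^{k_λ}
where k_λ is the size of the *largest* Jordan block for λ (equivalently, the smallest k with (A − λI)^k v = 0 for every generalised eigenvector v of λ).

  λ = 5: largest Jordan block has size 2, contributing (x − 5)^2

So m_A(x) = (x - 5)^2 = x^2 - 10*x + 25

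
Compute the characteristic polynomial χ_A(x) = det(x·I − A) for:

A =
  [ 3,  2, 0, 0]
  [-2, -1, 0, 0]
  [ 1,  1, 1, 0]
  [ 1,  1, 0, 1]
x^4 - 4*x^3 + 6*x^2 - 4*x + 1

Expanding det(x·I − A) (e.g. by cofactor expansion or by noting that A is similar to its Jordan form J, which has the same characteristic polynomial as A) gives
  χ_A(x) = x^4 - 4*x^3 + 6*x^2 - 4*x + 1
which factors as (x - 1)^4. The eigenvalues (with algebraic multiplicities) are λ = 1 with multiplicity 4.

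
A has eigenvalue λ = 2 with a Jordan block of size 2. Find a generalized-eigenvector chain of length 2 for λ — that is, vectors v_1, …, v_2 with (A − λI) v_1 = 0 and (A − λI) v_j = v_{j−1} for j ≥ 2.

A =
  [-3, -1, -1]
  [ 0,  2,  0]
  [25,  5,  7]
A Jordan chain for λ = 2 of length 2:
v_1 = (-5, 0, 25)ᵀ
v_2 = (1, 0, 0)ᵀ

Let N = A − (2)·I. We want v_2 with N^2 v_2 = 0 but N^1 v_2 ≠ 0; then v_{j-1} := N · v_j for j = 2, …, 2.

Pick v_2 = (1, 0, 0)ᵀ.
Then v_1 = N · v_2 = (-5, 0, 25)ᵀ.

Sanity check: (A − (2)·I) v_1 = (0, 0, 0)ᵀ = 0. ✓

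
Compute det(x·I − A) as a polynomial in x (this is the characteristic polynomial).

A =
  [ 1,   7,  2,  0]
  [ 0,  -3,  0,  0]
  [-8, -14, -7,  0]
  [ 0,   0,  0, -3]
x^4 + 12*x^3 + 54*x^2 + 108*x + 81

Expanding det(x·I − A) (e.g. by cofactor expansion or by noting that A is similar to its Jordan form J, which has the same characteristic polynomial as A) gives
  χ_A(x) = x^4 + 12*x^3 + 54*x^2 + 108*x + 81
which factors as (x + 3)^4. The eigenvalues (with algebraic multiplicities) are λ = -3 with multiplicity 4.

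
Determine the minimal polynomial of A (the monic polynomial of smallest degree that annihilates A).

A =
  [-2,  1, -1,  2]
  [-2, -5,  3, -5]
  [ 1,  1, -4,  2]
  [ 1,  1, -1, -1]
x^3 + 9*x^2 + 27*x + 27

The characteristic polynomial is χ_A(x) = (x + 3)^4, so the eigenvalues are known. The minimal polynomial is
  m_A(x) = Π_λ (x − λ)^{k_λ}
where k_λ is the size of the *largest* Jordan block for λ (equivalently, the smallest k with (A − λI)^k v = 0 for every generalised eigenvector v of λ).

  λ = -3: largest Jordan block has size 3, contributing (x + 3)^3

So m_A(x) = (x + 3)^3 = x^3 + 9*x^2 + 27*x + 27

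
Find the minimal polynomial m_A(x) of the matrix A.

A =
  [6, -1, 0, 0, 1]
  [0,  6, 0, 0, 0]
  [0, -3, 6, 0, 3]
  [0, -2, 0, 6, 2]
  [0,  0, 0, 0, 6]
x^2 - 12*x + 36

The characteristic polynomial is χ_A(x) = (x - 6)^5, so the eigenvalues are known. The minimal polynomial is
  m_A(x) = Π_λ (x − λ)^{k_λ}
where k_λ is the size of the *largest* Jordan block for λ (equivalently, the smallest k with (A − λI)^k v = 0 for every generalised eigenvector v of λ).

  λ = 6: largest Jordan block has size 2, contributing (x − 6)^2

So m_A(x) = (x - 6)^2 = x^2 - 12*x + 36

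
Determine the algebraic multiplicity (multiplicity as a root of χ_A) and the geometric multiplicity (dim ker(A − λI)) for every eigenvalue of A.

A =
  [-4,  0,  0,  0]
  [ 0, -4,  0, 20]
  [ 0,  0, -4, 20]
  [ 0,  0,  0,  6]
λ = -4: alg = 3, geom = 3; λ = 6: alg = 1, geom = 1

Step 1 — factor the characteristic polynomial to read off the algebraic multiplicities:
  χ_A(x) = (x - 6)*(x + 4)^3

Step 2 — compute geometric multiplicities via the rank-nullity identity g(λ) = n − rank(A − λI):
  rank(A − (-4)·I) = 1, so dim ker(A − (-4)·I) = n − 1 = 3
  rank(A − (6)·I) = 3, so dim ker(A − (6)·I) = n − 3 = 1

Summary:
  λ = -4: algebraic multiplicity = 3, geometric multiplicity = 3
  λ = 6: algebraic multiplicity = 1, geometric multiplicity = 1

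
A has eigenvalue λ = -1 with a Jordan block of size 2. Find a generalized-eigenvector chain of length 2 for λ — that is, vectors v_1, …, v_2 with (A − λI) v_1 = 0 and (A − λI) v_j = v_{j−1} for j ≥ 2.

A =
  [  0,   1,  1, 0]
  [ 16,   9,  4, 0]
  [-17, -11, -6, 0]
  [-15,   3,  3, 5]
A Jordan chain for λ = -1 of length 2:
v_1 = (-1, 2, -1, -3)ᵀ
v_2 = (0, 1, -2, 0)ᵀ

Let N = A − (-1)·I. We want v_2 with N^2 v_2 = 0 but N^1 v_2 ≠ 0; then v_{j-1} := N · v_j for j = 2, …, 2.

Pick v_2 = (0, 1, -2, 0)ᵀ.
Then v_1 = N · v_2 = (-1, 2, -1, -3)ᵀ.

Sanity check: (A − (-1)·I) v_1 = (0, 0, 0, 0)ᵀ = 0. ✓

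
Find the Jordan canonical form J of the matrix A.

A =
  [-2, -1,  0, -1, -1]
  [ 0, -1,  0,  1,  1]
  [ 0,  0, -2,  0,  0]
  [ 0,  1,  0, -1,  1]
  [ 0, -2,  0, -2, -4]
J_2(-2) ⊕ J_1(-2) ⊕ J_1(-2) ⊕ J_1(-2)

The characteristic polynomial is
  det(x·I − A) = x^5 + 10*x^4 + 40*x^3 + 80*x^2 + 80*x + 32 = (x + 2)^5

Eigenvalues and multiplicities (the geometric multiplicity of λ is n − rank(A − λI), which equals the number of Jordan blocks for λ):
  λ = -2: algebraic multiplicity = 5, geometric multiplicity = 4

Determining the block sizes for each eigenvalue:
  λ = -2: 4 blocks summing to 5 forces exactly one block of size 2 and the rest size 1 → block sizes [2, 1, 1, 1]

Assembling the blocks gives a Jordan form
J =
  [-2,  1,  0,  0,  0]
  [ 0, -2,  0,  0,  0]
  [ 0,  0, -2,  0,  0]
  [ 0,  0,  0, -2,  0]
  [ 0,  0,  0,  0, -2]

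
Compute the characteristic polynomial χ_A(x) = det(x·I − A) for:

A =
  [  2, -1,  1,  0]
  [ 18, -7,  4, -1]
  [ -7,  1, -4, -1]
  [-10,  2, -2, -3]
x^4 + 12*x^3 + 54*x^2 + 108*x + 81

Expanding det(x·I − A) (e.g. by cofactor expansion or by noting that A is similar to its Jordan form J, which has the same characteristic polynomial as A) gives
  χ_A(x) = x^4 + 12*x^3 + 54*x^2 + 108*x + 81
which factors as (x + 3)^4. The eigenvalues (with algebraic multiplicities) are λ = -3 with multiplicity 4.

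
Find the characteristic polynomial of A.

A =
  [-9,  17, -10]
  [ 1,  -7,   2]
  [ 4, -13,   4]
x^3 + 12*x^2 + 48*x + 64

Expanding det(x·I − A) (e.g. by cofactor expansion or by noting that A is similar to its Jordan form J, which has the same characteristic polynomial as A) gives
  χ_A(x) = x^3 + 12*x^2 + 48*x + 64
which factors as (x + 4)^3. The eigenvalues (with algebraic multiplicities) are λ = -4 with multiplicity 3.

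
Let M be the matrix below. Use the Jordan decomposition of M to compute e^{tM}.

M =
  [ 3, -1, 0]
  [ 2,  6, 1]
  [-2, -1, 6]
e^{tM} =
  [t^2*exp(5*t) - 2*t*exp(5*t) + exp(5*t), t^2*exp(5*t)/2 - t*exp(5*t), -t^2*exp(5*t)/2]
  [-2*t^2*exp(5*t) + 2*t*exp(5*t), -t^2*exp(5*t) + t*exp(5*t) + exp(5*t), t^2*exp(5*t) + t*exp(5*t)]
  [-2*t*exp(5*t), -t*exp(5*t), t*exp(5*t) + exp(5*t)]

Strategy: write M = P · J · P⁻¹ where J is a Jordan canonical form, so e^{tM} = P · e^{tJ} · P⁻¹, and e^{tJ} can be computed block-by-block.

M has Jordan form
J =
  [5, 1, 0]
  [0, 5, 1]
  [0, 0, 5]
(up to reordering of blocks).

Per-block formulas:
  For a 3×3 Jordan block J_3(5): exp(t · J_3(5)) = e^(5t)·(I + t·N + (t^2/2)·N^2), where N is the 3×3 nilpotent shift.

After assembling e^{tJ} and conjugating by P, we get:

e^{tM} =
  [t^2*exp(5*t) - 2*t*exp(5*t) + exp(5*t), t^2*exp(5*t)/2 - t*exp(5*t), -t^2*exp(5*t)/2]
  [-2*t^2*exp(5*t) + 2*t*exp(5*t), -t^2*exp(5*t) + t*exp(5*t) + exp(5*t), t^2*exp(5*t) + t*exp(5*t)]
  [-2*t*exp(5*t), -t*exp(5*t), t*exp(5*t) + exp(5*t)]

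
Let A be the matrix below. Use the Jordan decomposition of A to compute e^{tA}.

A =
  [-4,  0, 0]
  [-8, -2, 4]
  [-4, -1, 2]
e^{tA} =
  [exp(-4*t), 0, 0]
  [-2 + 2*exp(-4*t), 1 - 2*t, 4*t]
  [-1 + exp(-4*t), -t, 2*t + 1]

Strategy: write A = P · J · P⁻¹ where J is a Jordan canonical form, so e^{tA} = P · e^{tJ} · P⁻¹, and e^{tJ} can be computed block-by-block.

A has Jordan form
J =
  [-4, 0, 0]
  [ 0, 0, 1]
  [ 0, 0, 0]
(up to reordering of blocks).

Per-block formulas:
  For a 2×2 Jordan block J_2(0): exp(t · J_2(0)) = e^(0t)·(I + t·N), where N is the 2×2 nilpotent shift.
  For a 1×1 block at λ = -4: exp(t · [-4]) = [e^(-4t)].

After assembling e^{tJ} and conjugating by P, we get:

e^{tA} =
  [exp(-4*t), 0, 0]
  [-2 + 2*exp(-4*t), 1 - 2*t, 4*t]
  [-1 + exp(-4*t), -t, 2*t + 1]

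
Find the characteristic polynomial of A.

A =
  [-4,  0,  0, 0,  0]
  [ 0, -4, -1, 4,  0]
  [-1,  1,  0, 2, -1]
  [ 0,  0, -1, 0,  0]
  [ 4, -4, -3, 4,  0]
x^5 + 8*x^4 + 16*x^3

Expanding det(x·I − A) (e.g. by cofactor expansion or by noting that A is similar to its Jordan form J, which has the same characteristic polynomial as A) gives
  χ_A(x) = x^5 + 8*x^4 + 16*x^3
which factors as x^3*(x + 4)^2. The eigenvalues (with algebraic multiplicities) are λ = -4 with multiplicity 2, λ = 0 with multiplicity 3.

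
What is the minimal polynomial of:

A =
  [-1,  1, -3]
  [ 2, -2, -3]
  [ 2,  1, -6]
x^2 + 6*x + 9

The characteristic polynomial is χ_A(x) = (x + 3)^3, so the eigenvalues are known. The minimal polynomial is
  m_A(x) = Π_λ (x − λ)^{k_λ}
where k_λ is the size of the *largest* Jordan block for λ (equivalently, the smallest k with (A − λI)^k v = 0 for every generalised eigenvector v of λ).

  λ = -3: largest Jordan block has size 2, contributing (x + 3)^2

So m_A(x) = (x + 3)^2 = x^2 + 6*x + 9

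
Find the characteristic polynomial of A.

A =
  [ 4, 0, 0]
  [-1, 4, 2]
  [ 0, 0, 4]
x^3 - 12*x^2 + 48*x - 64

Expanding det(x·I − A) (e.g. by cofactor expansion or by noting that A is similar to its Jordan form J, which has the same characteristic polynomial as A) gives
  χ_A(x) = x^3 - 12*x^2 + 48*x - 64
which factors as (x - 4)^3. The eigenvalues (with algebraic multiplicities) are λ = 4 with multiplicity 3.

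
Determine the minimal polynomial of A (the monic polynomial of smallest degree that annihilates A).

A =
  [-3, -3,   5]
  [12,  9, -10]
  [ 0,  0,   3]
x^2 - 6*x + 9

The characteristic polynomial is χ_A(x) = (x - 3)^3, so the eigenvalues are known. The minimal polynomial is
  m_A(x) = Π_λ (x − λ)^{k_λ}
where k_λ is the size of the *largest* Jordan block for λ (equivalently, the smallest k with (A − λI)^k v = 0 for every generalised eigenvector v of λ).

  λ = 3: largest Jordan block has size 2, contributing (x − 3)^2

So m_A(x) = (x - 3)^2 = x^2 - 6*x + 9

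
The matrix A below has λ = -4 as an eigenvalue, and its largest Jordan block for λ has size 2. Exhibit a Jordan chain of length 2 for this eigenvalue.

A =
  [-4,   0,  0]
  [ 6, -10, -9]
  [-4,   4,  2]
A Jordan chain for λ = -4 of length 2:
v_1 = (0, 6, -4)ᵀ
v_2 = (1, 0, 0)ᵀ

Let N = A − (-4)·I. We want v_2 with N^2 v_2 = 0 but N^1 v_2 ≠ 0; then v_{j-1} := N · v_j for j = 2, …, 2.

Pick v_2 = (1, 0, 0)ᵀ.
Then v_1 = N · v_2 = (0, 6, -4)ᵀ.

Sanity check: (A − (-4)·I) v_1 = (0, 0, 0)ᵀ = 0. ✓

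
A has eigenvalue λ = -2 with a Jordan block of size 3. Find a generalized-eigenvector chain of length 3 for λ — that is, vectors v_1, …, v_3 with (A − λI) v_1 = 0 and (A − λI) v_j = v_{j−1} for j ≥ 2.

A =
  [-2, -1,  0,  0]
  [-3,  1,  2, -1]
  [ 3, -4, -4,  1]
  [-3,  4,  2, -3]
A Jordan chain for λ = -2 of length 3:
v_1 = (3, 0, 3, -3)ᵀ
v_2 = (0, -3, 3, -3)ᵀ
v_3 = (1, 0, 0, 0)ᵀ

Let N = A − (-2)·I. We want v_3 with N^3 v_3 = 0 but N^2 v_3 ≠ 0; then v_{j-1} := N · v_j for j = 3, …, 2.

Pick v_3 = (1, 0, 0, 0)ᵀ.
Then v_2 = N · v_3 = (0, -3, 3, -3)ᵀ.
Then v_1 = N · v_2 = (3, 0, 3, -3)ᵀ.

Sanity check: (A − (-2)·I) v_1 = (0, 0, 0, 0)ᵀ = 0. ✓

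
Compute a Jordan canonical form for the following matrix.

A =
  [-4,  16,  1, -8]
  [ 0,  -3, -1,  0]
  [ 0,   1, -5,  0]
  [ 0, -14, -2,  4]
J_3(-4) ⊕ J_1(4)

The characteristic polynomial is
  det(x·I − A) = x^4 + 8*x^3 - 128*x - 256 = (x - 4)*(x + 4)^3

Eigenvalues and multiplicities (the geometric multiplicity of λ is n − rank(A − λI), which equals the number of Jordan blocks for λ):
  λ = -4: algebraic multiplicity = 3, geometric multiplicity = 1
  λ = 4: algebraic multiplicity = 1, geometric multiplicity = 1

Determining the block sizes for each eigenvalue:
  λ = -4: one block (gm = 1), so the single block has size am = 3 → block sizes [3]
  λ = 4: one block (gm = 1), so the single block has size am = 1 → block sizes [1]

Assembling the blocks gives a Jordan form
J =
  [-4,  1,  0, 0]
  [ 0, -4,  1, 0]
  [ 0,  0, -4, 0]
  [ 0,  0,  0, 4]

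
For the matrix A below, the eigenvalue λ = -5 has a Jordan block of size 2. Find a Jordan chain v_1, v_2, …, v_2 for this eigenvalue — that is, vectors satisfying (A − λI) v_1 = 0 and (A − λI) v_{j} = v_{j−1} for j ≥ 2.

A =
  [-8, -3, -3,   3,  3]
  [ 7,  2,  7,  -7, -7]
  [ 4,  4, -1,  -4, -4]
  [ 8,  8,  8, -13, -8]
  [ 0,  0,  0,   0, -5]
A Jordan chain for λ = -5 of length 2:
v_1 = (-3, 7, 4, 8, 0)ᵀ
v_2 = (1, 0, 0, 0, 0)ᵀ

Let N = A − (-5)·I. We want v_2 with N^2 v_2 = 0 but N^1 v_2 ≠ 0; then v_{j-1} := N · v_j for j = 2, …, 2.

Pick v_2 = (1, 0, 0, 0, 0)ᵀ.
Then v_1 = N · v_2 = (-3, 7, 4, 8, 0)ᵀ.

Sanity check: (A − (-5)·I) v_1 = (0, 0, 0, 0, 0)ᵀ = 0. ✓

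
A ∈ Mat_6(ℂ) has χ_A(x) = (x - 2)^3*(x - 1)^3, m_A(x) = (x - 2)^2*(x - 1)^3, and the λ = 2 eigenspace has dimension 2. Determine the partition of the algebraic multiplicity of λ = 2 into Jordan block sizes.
Block sizes for λ = 2: [2, 1]

Step 1 — from the characteristic polynomial, algebraic multiplicity of λ = 2 is 3. From dim ker(A − (2)·I) = 2, there are exactly 2 Jordan blocks for λ = 2.
Step 2 — from the minimal polynomial, the factor (x − 2)^2 tells us the largest block for λ = 2 has size 2.
Step 3 — with total size 3, 2 blocks, and largest block 2, the block sizes (in nonincreasing order) are [2, 1].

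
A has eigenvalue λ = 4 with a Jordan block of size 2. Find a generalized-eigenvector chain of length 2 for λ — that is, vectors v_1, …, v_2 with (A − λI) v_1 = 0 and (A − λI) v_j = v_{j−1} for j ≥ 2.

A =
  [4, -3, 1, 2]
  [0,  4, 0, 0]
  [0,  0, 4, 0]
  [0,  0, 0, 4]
A Jordan chain for λ = 4 of length 2:
v_1 = (-3, 0, 0, 0)ᵀ
v_2 = (0, 1, 0, 0)ᵀ

Let N = A − (4)·I. We want v_2 with N^2 v_2 = 0 but N^1 v_2 ≠ 0; then v_{j-1} := N · v_j for j = 2, …, 2.

Pick v_2 = (0, 1, 0, 0)ᵀ.
Then v_1 = N · v_2 = (-3, 0, 0, 0)ᵀ.

Sanity check: (A − (4)·I) v_1 = (0, 0, 0, 0)ᵀ = 0. ✓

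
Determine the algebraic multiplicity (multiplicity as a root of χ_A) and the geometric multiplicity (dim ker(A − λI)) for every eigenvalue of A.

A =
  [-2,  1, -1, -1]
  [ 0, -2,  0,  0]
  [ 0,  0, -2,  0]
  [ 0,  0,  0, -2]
λ = -2: alg = 4, geom = 3

Step 1 — factor the characteristic polynomial to read off the algebraic multiplicities:
  χ_A(x) = (x + 2)^4

Step 2 — compute geometric multiplicities via the rank-nullity identity g(λ) = n − rank(A − λI):
  rank(A − (-2)·I) = 1, so dim ker(A − (-2)·I) = n − 1 = 3

Summary:
  λ = -2: algebraic multiplicity = 4, geometric multiplicity = 3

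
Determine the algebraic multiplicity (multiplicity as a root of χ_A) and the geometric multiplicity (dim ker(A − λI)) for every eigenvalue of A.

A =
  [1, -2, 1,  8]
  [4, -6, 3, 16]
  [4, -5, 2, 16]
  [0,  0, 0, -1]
λ = -1: alg = 4, geom = 2

Step 1 — factor the characteristic polynomial to read off the algebraic multiplicities:
  χ_A(x) = (x + 1)^4

Step 2 — compute geometric multiplicities via the rank-nullity identity g(λ) = n − rank(A − λI):
  rank(A − (-1)·I) = 2, so dim ker(A − (-1)·I) = n − 2 = 2

Summary:
  λ = -1: algebraic multiplicity = 4, geometric multiplicity = 2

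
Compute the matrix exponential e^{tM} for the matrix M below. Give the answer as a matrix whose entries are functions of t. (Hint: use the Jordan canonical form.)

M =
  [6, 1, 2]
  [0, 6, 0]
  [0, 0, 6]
e^{tM} =
  [exp(6*t), t*exp(6*t), 2*t*exp(6*t)]
  [0, exp(6*t), 0]
  [0, 0, exp(6*t)]

Strategy: write M = P · J · P⁻¹ where J is a Jordan canonical form, so e^{tM} = P · e^{tJ} · P⁻¹, and e^{tJ} can be computed block-by-block.

M has Jordan form
J =
  [6, 1, 0]
  [0, 6, 0]
  [0, 0, 6]
(up to reordering of blocks).

Per-block formulas:
  For a 2×2 Jordan block J_2(6): exp(t · J_2(6)) = e^(6t)·(I + t·N), where N is the 2×2 nilpotent shift.
  For a 1×1 block at λ = 6: exp(t · [6]) = [e^(6t)].

After assembling e^{tJ} and conjugating by P, we get:

e^{tM} =
  [exp(6*t), t*exp(6*t), 2*t*exp(6*t)]
  [0, exp(6*t), 0]
  [0, 0, exp(6*t)]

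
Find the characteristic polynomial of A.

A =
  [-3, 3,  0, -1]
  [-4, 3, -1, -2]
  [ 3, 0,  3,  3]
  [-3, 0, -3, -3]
x^4

Expanding det(x·I − A) (e.g. by cofactor expansion or by noting that A is similar to its Jordan form J, which has the same characteristic polynomial as A) gives
  χ_A(x) = x^4
which factors as x^4. The eigenvalues (with algebraic multiplicities) are λ = 0 with multiplicity 4.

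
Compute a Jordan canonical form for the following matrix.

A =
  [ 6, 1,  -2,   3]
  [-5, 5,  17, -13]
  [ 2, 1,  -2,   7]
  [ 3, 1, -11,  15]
J_2(6) ⊕ J_2(6)

The characteristic polynomial is
  det(x·I − A) = x^4 - 24*x^3 + 216*x^2 - 864*x + 1296 = (x - 6)^4

Eigenvalues and multiplicities (the geometric multiplicity of λ is n − rank(A − λI), which equals the number of Jordan blocks for λ):
  λ = 6: algebraic multiplicity = 4, geometric multiplicity = 2

Determining the block sizes for each eigenvalue:
  λ = 6: with am = 4 and gm = 2, the partition is not yet determined (e.g. several partitions of 4 into 2 parts exist). Let N = A − (6)·I. Computing rank(N^1) = 2, rank(N^2) = 0; the number of blocks of size ≥ j is rank(N^{j−1}) − rank(N^j), giving [2, 2]. So we have 2 block(s) of size 2 → block sizes [2, 2]

Assembling the blocks gives a Jordan form
J =
  [6, 1, 0, 0]
  [0, 6, 0, 0]
  [0, 0, 6, 1]
  [0, 0, 0, 6]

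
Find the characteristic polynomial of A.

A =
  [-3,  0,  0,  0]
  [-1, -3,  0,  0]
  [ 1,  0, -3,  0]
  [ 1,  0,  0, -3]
x^4 + 12*x^3 + 54*x^2 + 108*x + 81

Expanding det(x·I − A) (e.g. by cofactor expansion or by noting that A is similar to its Jordan form J, which has the same characteristic polynomial as A) gives
  χ_A(x) = x^4 + 12*x^3 + 54*x^2 + 108*x + 81
which factors as (x + 3)^4. The eigenvalues (with algebraic multiplicities) are λ = -3 with multiplicity 4.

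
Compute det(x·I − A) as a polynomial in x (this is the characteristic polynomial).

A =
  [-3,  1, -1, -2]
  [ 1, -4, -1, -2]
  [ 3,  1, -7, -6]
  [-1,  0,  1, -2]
x^4 + 16*x^3 + 96*x^2 + 256*x + 256

Expanding det(x·I − A) (e.g. by cofactor expansion or by noting that A is similar to its Jordan form J, which has the same characteristic polynomial as A) gives
  χ_A(x) = x^4 + 16*x^3 + 96*x^2 + 256*x + 256
which factors as (x + 4)^4. The eigenvalues (with algebraic multiplicities) are λ = -4 with multiplicity 4.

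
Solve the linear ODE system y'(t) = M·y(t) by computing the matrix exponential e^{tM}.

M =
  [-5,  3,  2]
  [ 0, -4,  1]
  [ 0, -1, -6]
e^{tM} =
  [exp(-5*t), t^2*exp(-5*t)/2 + 3*t*exp(-5*t), t^2*exp(-5*t)/2 + 2*t*exp(-5*t)]
  [0, t*exp(-5*t) + exp(-5*t), t*exp(-5*t)]
  [0, -t*exp(-5*t), -t*exp(-5*t) + exp(-5*t)]

Strategy: write M = P · J · P⁻¹ where J is a Jordan canonical form, so e^{tM} = P · e^{tJ} · P⁻¹, and e^{tJ} can be computed block-by-block.

M has Jordan form
J =
  [-5,  1,  0]
  [ 0, -5,  1]
  [ 0,  0, -5]
(up to reordering of blocks).

Per-block formulas:
  For a 3×3 Jordan block J_3(-5): exp(t · J_3(-5)) = e^(-5t)·(I + t·N + (t^2/2)·N^2), where N is the 3×3 nilpotent shift.

After assembling e^{tJ} and conjugating by P, we get:

e^{tM} =
  [exp(-5*t), t^2*exp(-5*t)/2 + 3*t*exp(-5*t), t^2*exp(-5*t)/2 + 2*t*exp(-5*t)]
  [0, t*exp(-5*t) + exp(-5*t), t*exp(-5*t)]
  [0, -t*exp(-5*t), -t*exp(-5*t) + exp(-5*t)]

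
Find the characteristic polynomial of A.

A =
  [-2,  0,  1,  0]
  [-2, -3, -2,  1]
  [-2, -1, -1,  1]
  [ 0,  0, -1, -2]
x^4 + 8*x^3 + 24*x^2 + 32*x + 16

Expanding det(x·I − A) (e.g. by cofactor expansion or by noting that A is similar to its Jordan form J, which has the same characteristic polynomial as A) gives
  χ_A(x) = x^4 + 8*x^3 + 24*x^2 + 32*x + 16
which factors as (x + 2)^4. The eigenvalues (with algebraic multiplicities) are λ = -2 with multiplicity 4.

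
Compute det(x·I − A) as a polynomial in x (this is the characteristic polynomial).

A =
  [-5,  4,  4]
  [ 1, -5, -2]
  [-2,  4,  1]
x^3 + 9*x^2 + 27*x + 27

Expanding det(x·I − A) (e.g. by cofactor expansion or by noting that A is similar to its Jordan form J, which has the same characteristic polynomial as A) gives
  χ_A(x) = x^3 + 9*x^2 + 27*x + 27
which factors as (x + 3)^3. The eigenvalues (with algebraic multiplicities) are λ = -3 with multiplicity 3.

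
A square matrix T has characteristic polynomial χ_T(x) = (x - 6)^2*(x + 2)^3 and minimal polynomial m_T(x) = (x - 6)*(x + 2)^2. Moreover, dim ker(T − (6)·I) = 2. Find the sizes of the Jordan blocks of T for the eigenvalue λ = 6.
Block sizes for λ = 6: [1, 1]

Step 1 — from the characteristic polynomial, algebraic multiplicity of λ = 6 is 2. From dim ker(T − (6)·I) = 2, there are exactly 2 Jordan blocks for λ = 6.
Step 2 — from the minimal polynomial, the factor (x − 6) tells us the largest block for λ = 6 has size 1.
Step 3 — with total size 2, 2 blocks, and largest block 1, the block sizes (in nonincreasing order) are [1, 1].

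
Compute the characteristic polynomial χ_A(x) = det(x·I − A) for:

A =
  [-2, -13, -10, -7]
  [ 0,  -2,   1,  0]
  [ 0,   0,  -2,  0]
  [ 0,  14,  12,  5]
x^4 + x^3 - 18*x^2 - 52*x - 40

Expanding det(x·I − A) (e.g. by cofactor expansion or by noting that A is similar to its Jordan form J, which has the same characteristic polynomial as A) gives
  χ_A(x) = x^4 + x^3 - 18*x^2 - 52*x - 40
which factors as (x - 5)*(x + 2)^3. The eigenvalues (with algebraic multiplicities) are λ = -2 with multiplicity 3, λ = 5 with multiplicity 1.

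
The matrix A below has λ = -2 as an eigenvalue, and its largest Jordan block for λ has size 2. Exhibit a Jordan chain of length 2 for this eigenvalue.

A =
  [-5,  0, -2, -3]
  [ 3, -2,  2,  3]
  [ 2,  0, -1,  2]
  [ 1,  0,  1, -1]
A Jordan chain for λ = -2 of length 2:
v_1 = (1, -1, 0, -1)ᵀ
v_2 = (1, 0, -2, 0)ᵀ

Let N = A − (-2)·I. We want v_2 with N^2 v_2 = 0 but N^1 v_2 ≠ 0; then v_{j-1} := N · v_j for j = 2, …, 2.

Pick v_2 = (1, 0, -2, 0)ᵀ.
Then v_1 = N · v_2 = (1, -1, 0, -1)ᵀ.

Sanity check: (A − (-2)·I) v_1 = (0, 0, 0, 0)ᵀ = 0. ✓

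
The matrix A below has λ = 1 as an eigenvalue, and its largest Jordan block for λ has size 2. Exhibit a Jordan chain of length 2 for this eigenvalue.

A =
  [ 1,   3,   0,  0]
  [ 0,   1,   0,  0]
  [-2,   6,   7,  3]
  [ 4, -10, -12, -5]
A Jordan chain for λ = 1 of length 2:
v_1 = (0, 0, -2, 4)ᵀ
v_2 = (1, 0, 0, 0)ᵀ

Let N = A − (1)·I. We want v_2 with N^2 v_2 = 0 but N^1 v_2 ≠ 0; then v_{j-1} := N · v_j for j = 2, …, 2.

Pick v_2 = (1, 0, 0, 0)ᵀ.
Then v_1 = N · v_2 = (0, 0, -2, 4)ᵀ.

Sanity check: (A − (1)·I) v_1 = (0, 0, 0, 0)ᵀ = 0. ✓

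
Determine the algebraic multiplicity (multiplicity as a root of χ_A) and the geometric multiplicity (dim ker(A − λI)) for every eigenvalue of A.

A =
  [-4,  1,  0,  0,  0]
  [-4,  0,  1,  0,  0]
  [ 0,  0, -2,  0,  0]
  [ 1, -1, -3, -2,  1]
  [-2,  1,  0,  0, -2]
λ = -2: alg = 5, geom = 2

Step 1 — factor the characteristic polynomial to read off the algebraic multiplicities:
  χ_A(x) = (x + 2)^5

Step 2 — compute geometric multiplicities via the rank-nullity identity g(λ) = n − rank(A − λI):
  rank(A − (-2)·I) = 3, so dim ker(A − (-2)·I) = n − 3 = 2

Summary:
  λ = -2: algebraic multiplicity = 5, geometric multiplicity = 2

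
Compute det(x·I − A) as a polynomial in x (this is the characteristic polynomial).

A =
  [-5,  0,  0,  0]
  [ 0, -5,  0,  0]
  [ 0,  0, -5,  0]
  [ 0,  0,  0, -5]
x^4 + 20*x^3 + 150*x^2 + 500*x + 625

Expanding det(x·I − A) (e.g. by cofactor expansion or by noting that A is similar to its Jordan form J, which has the same characteristic polynomial as A) gives
  χ_A(x) = x^4 + 20*x^3 + 150*x^2 + 500*x + 625
which factors as (x + 5)^4. The eigenvalues (with algebraic multiplicities) are λ = -5 with multiplicity 4.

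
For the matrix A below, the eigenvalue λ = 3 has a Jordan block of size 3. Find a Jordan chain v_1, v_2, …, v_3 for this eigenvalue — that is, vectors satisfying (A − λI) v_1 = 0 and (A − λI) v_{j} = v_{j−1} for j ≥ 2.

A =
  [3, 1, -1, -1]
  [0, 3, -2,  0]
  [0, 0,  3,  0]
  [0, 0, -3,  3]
A Jordan chain for λ = 3 of length 3:
v_1 = (1, 0, 0, 0)ᵀ
v_2 = (-1, -2, 0, -3)ᵀ
v_3 = (0, 0, 1, 0)ᵀ

Let N = A − (3)·I. We want v_3 with N^3 v_3 = 0 but N^2 v_3 ≠ 0; then v_{j-1} := N · v_j for j = 3, …, 2.

Pick v_3 = (0, 0, 1, 0)ᵀ.
Then v_2 = N · v_3 = (-1, -2, 0, -3)ᵀ.
Then v_1 = N · v_2 = (1, 0, 0, 0)ᵀ.

Sanity check: (A − (3)·I) v_1 = (0, 0, 0, 0)ᵀ = 0. ✓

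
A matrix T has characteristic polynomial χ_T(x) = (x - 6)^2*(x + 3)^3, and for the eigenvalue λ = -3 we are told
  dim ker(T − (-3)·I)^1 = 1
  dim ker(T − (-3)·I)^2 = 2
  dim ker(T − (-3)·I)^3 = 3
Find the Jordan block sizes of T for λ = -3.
Block sizes for λ = -3: [3]

From the dimensions of kernels of powers, the number of Jordan blocks of size at least j is d_j − d_{j−1} where d_j = dim ker(N^j) (with d_0 = 0). Computing the differences gives [1, 1, 1].
The number of blocks of size exactly k is (#blocks of size ≥ k) − (#blocks of size ≥ k + 1), so the partition is: 1 block(s) of size 3.
In nonincreasing order the block sizes are [3].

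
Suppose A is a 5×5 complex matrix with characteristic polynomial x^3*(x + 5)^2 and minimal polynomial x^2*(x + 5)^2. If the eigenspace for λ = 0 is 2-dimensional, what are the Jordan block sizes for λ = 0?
Block sizes for λ = 0: [2, 1]

Step 1 — from the characteristic polynomial, algebraic multiplicity of λ = 0 is 3. From dim ker(A − (0)·I) = 2, there are exactly 2 Jordan blocks for λ = 0.
Step 2 — from the minimal polynomial, the factor (x − 0)^2 tells us the largest block for λ = 0 has size 2.
Step 3 — with total size 3, 2 blocks, and largest block 2, the block sizes (in nonincreasing order) are [2, 1].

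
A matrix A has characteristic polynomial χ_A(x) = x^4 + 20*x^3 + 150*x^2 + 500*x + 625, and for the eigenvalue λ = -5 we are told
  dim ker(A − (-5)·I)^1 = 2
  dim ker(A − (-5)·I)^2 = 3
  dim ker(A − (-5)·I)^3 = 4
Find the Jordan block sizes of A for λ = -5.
Block sizes for λ = -5: [3, 1]

From the dimensions of kernels of powers, the number of Jordan blocks of size at least j is d_j − d_{j−1} where d_j = dim ker(N^j) (with d_0 = 0). Computing the differences gives [2, 1, 1].
The number of blocks of size exactly k is (#blocks of size ≥ k) − (#blocks of size ≥ k + 1), so the partition is: 1 block(s) of size 1, 1 block(s) of size 3.
In nonincreasing order the block sizes are [3, 1].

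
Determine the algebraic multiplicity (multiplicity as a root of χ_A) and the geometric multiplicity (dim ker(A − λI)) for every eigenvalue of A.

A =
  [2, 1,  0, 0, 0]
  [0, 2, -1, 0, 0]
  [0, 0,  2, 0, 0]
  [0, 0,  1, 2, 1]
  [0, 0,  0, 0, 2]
λ = 2: alg = 5, geom = 2

Step 1 — factor the characteristic polynomial to read off the algebraic multiplicities:
  χ_A(x) = (x - 2)^5

Step 2 — compute geometric multiplicities via the rank-nullity identity g(λ) = n − rank(A − λI):
  rank(A − (2)·I) = 3, so dim ker(A − (2)·I) = n − 3 = 2

Summary:
  λ = 2: algebraic multiplicity = 5, geometric multiplicity = 2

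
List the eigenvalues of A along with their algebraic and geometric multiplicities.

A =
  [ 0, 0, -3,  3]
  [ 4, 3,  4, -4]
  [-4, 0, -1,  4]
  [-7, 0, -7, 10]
λ = 3: alg = 4, geom = 3

Step 1 — factor the characteristic polynomial to read off the algebraic multiplicities:
  χ_A(x) = (x - 3)^4

Step 2 — compute geometric multiplicities via the rank-nullity identity g(λ) = n − rank(A − λI):
  rank(A − (3)·I) = 1, so dim ker(A − (3)·I) = n − 1 = 3

Summary:
  λ = 3: algebraic multiplicity = 4, geometric multiplicity = 3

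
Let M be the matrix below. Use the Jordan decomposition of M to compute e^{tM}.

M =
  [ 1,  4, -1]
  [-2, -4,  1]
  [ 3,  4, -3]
e^{tM} =
  [-t^2*exp(-2*t) + 3*t*exp(-2*t) + exp(-2*t), 4*t*exp(-2*t), t^2*exp(-2*t) - t*exp(-2*t)]
  [t^2*exp(-2*t)/2 - 2*t*exp(-2*t), -2*t*exp(-2*t) + exp(-2*t), -t^2*exp(-2*t)/2 + t*exp(-2*t)]
  [-t^2*exp(-2*t) + 3*t*exp(-2*t), 4*t*exp(-2*t), t^2*exp(-2*t) - t*exp(-2*t) + exp(-2*t)]

Strategy: write M = P · J · P⁻¹ where J is a Jordan canonical form, so e^{tM} = P · e^{tJ} · P⁻¹, and e^{tJ} can be computed block-by-block.

M has Jordan form
J =
  [-2,  1,  0]
  [ 0, -2,  1]
  [ 0,  0, -2]
(up to reordering of blocks).

Per-block formulas:
  For a 3×3 Jordan block J_3(-2): exp(t · J_3(-2)) = e^(-2t)·(I + t·N + (t^2/2)·N^2), where N is the 3×3 nilpotent shift.

After assembling e^{tJ} and conjugating by P, we get:

e^{tM} =
  [-t^2*exp(-2*t) + 3*t*exp(-2*t) + exp(-2*t), 4*t*exp(-2*t), t^2*exp(-2*t) - t*exp(-2*t)]
  [t^2*exp(-2*t)/2 - 2*t*exp(-2*t), -2*t*exp(-2*t) + exp(-2*t), -t^2*exp(-2*t)/2 + t*exp(-2*t)]
  [-t^2*exp(-2*t) + 3*t*exp(-2*t), 4*t*exp(-2*t), t^2*exp(-2*t) - t*exp(-2*t) + exp(-2*t)]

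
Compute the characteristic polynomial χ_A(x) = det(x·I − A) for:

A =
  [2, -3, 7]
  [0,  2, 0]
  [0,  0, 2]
x^3 - 6*x^2 + 12*x - 8

Expanding det(x·I − A) (e.g. by cofactor expansion or by noting that A is similar to its Jordan form J, which has the same characteristic polynomial as A) gives
  χ_A(x) = x^3 - 6*x^2 + 12*x - 8
which factors as (x - 2)^3. The eigenvalues (with algebraic multiplicities) are λ = 2 with multiplicity 3.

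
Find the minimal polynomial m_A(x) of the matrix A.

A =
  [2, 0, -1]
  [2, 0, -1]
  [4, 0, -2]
x^2

The characteristic polynomial is χ_A(x) = x^3, so the eigenvalues are known. The minimal polynomial is
  m_A(x) = Π_λ (x − λ)^{k_λ}
where k_λ is the size of the *largest* Jordan block for λ (equivalently, the smallest k with (A − λI)^k v = 0 for every generalised eigenvector v of λ).

  λ = 0: largest Jordan block has size 2, contributing (x − 0)^2

So m_A(x) = x^2 = x^2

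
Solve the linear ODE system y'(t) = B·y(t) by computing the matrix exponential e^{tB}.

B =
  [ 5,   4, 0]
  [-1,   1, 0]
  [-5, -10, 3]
e^{tB} =
  [2*t*exp(3*t) + exp(3*t), 4*t*exp(3*t), 0]
  [-t*exp(3*t), -2*t*exp(3*t) + exp(3*t), 0]
  [-5*t*exp(3*t), -10*t*exp(3*t), exp(3*t)]

Strategy: write B = P · J · P⁻¹ where J is a Jordan canonical form, so e^{tB} = P · e^{tJ} · P⁻¹, and e^{tJ} can be computed block-by-block.

B has Jordan form
J =
  [3, 1, 0]
  [0, 3, 0]
  [0, 0, 3]
(up to reordering of blocks).

Per-block formulas:
  For a 2×2 Jordan block J_2(3): exp(t · J_2(3)) = e^(3t)·(I + t·N), where N is the 2×2 nilpotent shift.
  For a 1×1 block at λ = 3: exp(t · [3]) = [e^(3t)].

After assembling e^{tJ} and conjugating by P, we get:

e^{tB} =
  [2*t*exp(3*t) + exp(3*t), 4*t*exp(3*t), 0]
  [-t*exp(3*t), -2*t*exp(3*t) + exp(3*t), 0]
  [-5*t*exp(3*t), -10*t*exp(3*t), exp(3*t)]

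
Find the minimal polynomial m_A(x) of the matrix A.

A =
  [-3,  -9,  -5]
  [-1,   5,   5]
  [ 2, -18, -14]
x^2 + 8*x + 16

The characteristic polynomial is χ_A(x) = (x + 4)^3, so the eigenvalues are known. The minimal polynomial is
  m_A(x) = Π_λ (x − λ)^{k_λ}
where k_λ is the size of the *largest* Jordan block for λ (equivalently, the smallest k with (A − λI)^k v = 0 for every generalised eigenvector v of λ).

  λ = -4: largest Jordan block has size 2, contributing (x + 4)^2

So m_A(x) = (x + 4)^2 = x^2 + 8*x + 16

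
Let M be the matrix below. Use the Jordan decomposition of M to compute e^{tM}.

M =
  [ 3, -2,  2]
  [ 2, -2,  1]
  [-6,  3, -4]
e^{tM} =
  [4*t*exp(-t) + exp(-t), -2*t*exp(-t), 2*t*exp(-t)]
  [2*t*exp(-t), -t*exp(-t) + exp(-t), t*exp(-t)]
  [-6*t*exp(-t), 3*t*exp(-t), -3*t*exp(-t) + exp(-t)]

Strategy: write M = P · J · P⁻¹ where J is a Jordan canonical form, so e^{tM} = P · e^{tJ} · P⁻¹, and e^{tJ} can be computed block-by-block.

M has Jordan form
J =
  [-1,  1,  0]
  [ 0, -1,  0]
  [ 0,  0, -1]
(up to reordering of blocks).

Per-block formulas:
  For a 2×2 Jordan block J_2(-1): exp(t · J_2(-1)) = e^(-1t)·(I + t·N), where N is the 2×2 nilpotent shift.
  For a 1×1 block at λ = -1: exp(t · [-1]) = [e^(-1t)].

After assembling e^{tJ} and conjugating by P, we get:

e^{tM} =
  [4*t*exp(-t) + exp(-t), -2*t*exp(-t), 2*t*exp(-t)]
  [2*t*exp(-t), -t*exp(-t) + exp(-t), t*exp(-t)]
  [-6*t*exp(-t), 3*t*exp(-t), -3*t*exp(-t) + exp(-t)]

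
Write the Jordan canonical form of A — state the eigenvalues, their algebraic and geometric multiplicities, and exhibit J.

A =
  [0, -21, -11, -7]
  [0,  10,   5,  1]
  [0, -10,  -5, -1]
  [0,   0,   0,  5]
J_2(0) ⊕ J_2(5)

The characteristic polynomial is
  det(x·I − A) = x^4 - 10*x^3 + 25*x^2 = x^2*(x - 5)^2

Eigenvalues and multiplicities (the geometric multiplicity of λ is n − rank(A − λI), which equals the number of Jordan blocks for λ):
  λ = 0: algebraic multiplicity = 2, geometric multiplicity = 1
  λ = 5: algebraic multiplicity = 2, geometric multiplicity = 1

Determining the block sizes for each eigenvalue:
  λ = 0: one block (gm = 1), so the single block has size am = 2 → block sizes [2]
  λ = 5: one block (gm = 1), so the single block has size am = 2 → block sizes [2]

Assembling the blocks gives a Jordan form
J =
  [0, 1, 0, 0]
  [0, 0, 0, 0]
  [0, 0, 5, 1]
  [0, 0, 0, 5]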